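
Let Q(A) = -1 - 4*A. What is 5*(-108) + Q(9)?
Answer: -577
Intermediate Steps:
5*(-108) + Q(9) = 5*(-108) + (-1 - 4*9) = -540 + (-1 - 36) = -540 - 37 = -577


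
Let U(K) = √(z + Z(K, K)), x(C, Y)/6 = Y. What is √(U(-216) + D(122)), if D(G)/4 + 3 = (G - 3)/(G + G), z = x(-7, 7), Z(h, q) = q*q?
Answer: √(-37393 + 3721*√46698)/61 ≈ 14.354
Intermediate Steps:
x(C, Y) = 6*Y
Z(h, q) = q²
z = 42 (z = 6*7 = 42)
D(G) = -12 + 2*(-3 + G)/G (D(G) = -12 + 4*((G - 3)/(G + G)) = -12 + 4*((-3 + G)/((2*G))) = -12 + 4*((-3 + G)*(1/(2*G))) = -12 + 4*((-3 + G)/(2*G)) = -12 + 2*(-3 + G)/G)
U(K) = √(42 + K²)
√(U(-216) + D(122)) = √(√(42 + (-216)²) + (-10 - 6/122)) = √(√(42 + 46656) + (-10 - 6*1/122)) = √(√46698 + (-10 - 3/61)) = √(√46698 - 613/61) = √(-613/61 + √46698)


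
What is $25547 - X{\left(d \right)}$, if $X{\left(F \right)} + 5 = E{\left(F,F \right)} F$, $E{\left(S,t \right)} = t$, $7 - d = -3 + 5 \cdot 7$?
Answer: $24927$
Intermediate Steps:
$d = -25$ ($d = 7 - \left(-3 + 5 \cdot 7\right) = 7 - \left(-3 + 35\right) = 7 - 32 = -25$)
$X{\left(F \right)} = -5 + F^{2}$ ($X{\left(F \right)} = -5 + F F = -5 + F^{2}$)
$25547 - X{\left(d \right)} = 25547 - \left(-5 + \left(-25\right)^{2}\right) = 25547 - \left(-5 + 625\right) = 25547 - 620 = 24927$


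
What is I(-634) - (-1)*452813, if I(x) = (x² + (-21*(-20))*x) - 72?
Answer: 588417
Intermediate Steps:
I(x) = -72 + x² + 420*x (I(x) = (x² + 420*x) - 72 = -72 + x² + 420*x)
I(-634) - (-1)*452813 = (-72 + (-634)² + 420*(-634)) - (-1)*452813 = (-72 + 401956 - 266280) - 1*(-452813) = 135604 + 452813 = 588417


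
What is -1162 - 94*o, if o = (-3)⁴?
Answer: -8776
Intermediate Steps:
o = 81
-1162 - 94*o = -1162 - 94*81 = -1162 - 7614 = -8776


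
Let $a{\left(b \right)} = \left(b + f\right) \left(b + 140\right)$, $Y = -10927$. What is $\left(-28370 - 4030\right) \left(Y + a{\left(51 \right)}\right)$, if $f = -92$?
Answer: $607759200$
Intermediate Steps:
$a{\left(b \right)} = \left(-92 + b\right) \left(140 + b\right)$ ($a{\left(b \right)} = \left(b - 92\right) \left(b + 140\right) = \left(-92 + b\right) \left(140 + b\right)$)
$\left(-28370 - 4030\right) \left(Y + a{\left(51 \right)}\right) = \left(-28370 - 4030\right) \left(-10927 + \left(-12880 + 51^{2} + 48 \cdot 51\right)\right) = - 32400 \left(-10927 + \left(-12880 + 2601 + 2448\right)\right) = - 32400 \left(-10927 - 7831\right) = \left(-32400\right) \left(-18758\right) = 607759200$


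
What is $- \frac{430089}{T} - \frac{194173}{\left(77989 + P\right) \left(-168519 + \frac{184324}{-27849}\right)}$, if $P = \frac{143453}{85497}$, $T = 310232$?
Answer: $- \frac{961379324647694792410533}{693469977007214690580440} \approx -1.3863$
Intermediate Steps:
$P = \frac{143453}{85497}$ ($P = 143453 \cdot \frac{1}{85497} = \frac{143453}{85497} \approx 1.6779$)
$- \frac{430089}{T} - \frac{194173}{\left(77989 + P\right) \left(-168519 + \frac{184324}{-27849}\right)} = - \frac{430089}{310232} - \frac{194173}{\left(77989 + \frac{143453}{85497}\right) \left(-168519 + \frac{184324}{-27849}\right)} = \left(-430089\right) \frac{1}{310232} - \frac{194173}{\frac{6667968986}{85497} \left(-168519 + 184324 \left(- \frac{1}{27849}\right)\right)} = - \frac{430089}{310232} - \frac{194173}{\frac{6667968986}{85497} \left(-168519 - \frac{184324}{27849}\right)} = - \frac{430089}{310232} - \frac{194173}{\frac{6667968986}{85497} \left(- \frac{4693269955}{27849}\right)} = - \frac{430089}{310232} - \frac{194173}{- \frac{31294578502865615630}{2381005953}} = - \frac{430089}{310232} - - \frac{66046724130267}{4470654071837945090} = - \frac{430089}{310232} + \frac{66046724130267}{4470654071837945090} = - \frac{961379324647694792410533}{693469977007214690580440}$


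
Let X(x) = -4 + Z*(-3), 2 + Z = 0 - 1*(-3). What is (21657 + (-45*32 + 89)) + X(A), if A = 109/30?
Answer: 20299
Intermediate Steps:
Z = 1 (Z = -2 + (0 - 1*(-3)) = -2 + (0 + 3) = -2 + 3 = 1)
A = 109/30 (A = 109*(1/30) = 109/30 ≈ 3.6333)
X(x) = -7 (X(x) = -4 + 1*(-3) = -4 - 3 = -7)
(21657 + (-45*32 + 89)) + X(A) = (21657 + (-45*32 + 89)) - 7 = (21657 + (-1440 + 89)) - 7 = (21657 - 1351) - 7 = 20306 - 7 = 20299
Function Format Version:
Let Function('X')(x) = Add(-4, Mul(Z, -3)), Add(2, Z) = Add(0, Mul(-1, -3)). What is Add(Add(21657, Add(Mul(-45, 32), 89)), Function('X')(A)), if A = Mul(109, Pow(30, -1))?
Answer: 20299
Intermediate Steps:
Z = 1 (Z = Add(-2, Add(0, Mul(-1, -3))) = Add(-2, Add(0, 3)) = Add(-2, 3) = 1)
A = Rational(109, 30) (A = Mul(109, Rational(1, 30)) = Rational(109, 30) ≈ 3.6333)
Function('X')(x) = -7 (Function('X')(x) = Add(-4, Mul(1, -3)) = Add(-4, -3) = -7)
Add(Add(21657, Add(Mul(-45, 32), 89)), Function('X')(A)) = Add(Add(21657, Add(Mul(-45, 32), 89)), -7) = Add(Add(21657, Add(-1440, 89)), -7) = Add(Add(21657, -1351), -7) = Add(20306, -7) = 20299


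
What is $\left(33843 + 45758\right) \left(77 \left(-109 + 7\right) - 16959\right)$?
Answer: $-1975139613$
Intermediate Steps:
$\left(33843 + 45758\right) \left(77 \left(-109 + 7\right) - 16959\right) = 79601 \left(77 \left(-102\right) - 16959\right) = 79601 \left(-7854 - 16959\right) = 79601 \left(-24813\right) = -1975139613$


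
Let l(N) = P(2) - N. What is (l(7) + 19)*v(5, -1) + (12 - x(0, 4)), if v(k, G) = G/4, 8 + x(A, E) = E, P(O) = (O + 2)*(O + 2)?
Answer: 9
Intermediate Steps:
P(O) = (2 + O)² (P(O) = (2 + O)*(2 + O) = (2 + O)²)
x(A, E) = -8 + E
v(k, G) = G/4 (v(k, G) = G*(¼) = G/4)
l(N) = 16 - N (l(N) = (2 + 2)² - N = 4² - N = 16 - N)
(l(7) + 19)*v(5, -1) + (12 - x(0, 4)) = ((16 - 1*7) + 19)*((¼)*(-1)) + (12 - (-8 + 4)) = ((16 - 7) + 19)*(-¼) + (12 - 1*(-4)) = (9 + 19)*(-¼) + (12 + 4) = 28*(-¼) + 16 = -7 + 16 = 9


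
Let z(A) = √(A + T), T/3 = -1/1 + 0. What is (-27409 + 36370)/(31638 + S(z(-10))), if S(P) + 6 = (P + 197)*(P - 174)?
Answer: -23827299/7077158 - 206103*I*√13/7077158 ≈ -3.3668 - 0.105*I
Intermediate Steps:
T = -3 (T = 3*(-1/1 + 0) = 3*(-1*1 + 0) = 3*(-1 + 0) = 3*(-1) = -3)
z(A) = √(-3 + A) (z(A) = √(A - 3) = √(-3 + A))
S(P) = -6 + (-174 + P)*(197 + P) (S(P) = -6 + (P + 197)*(P - 174) = -6 + (197 + P)*(-174 + P) = -6 + (-174 + P)*(197 + P))
(-27409 + 36370)/(31638 + S(z(-10))) = (-27409 + 36370)/(31638 + (-34284 + (√(-3 - 10))² + 23*√(-3 - 10))) = 8961/(31638 + (-34284 + (√(-13))² + 23*√(-13))) = 8961/(31638 + (-34284 + (I*√13)² + 23*(I*√13))) = 8961/(31638 + (-34284 - 13 + 23*I*√13)) = 8961/(31638 + (-34297 + 23*I*√13)) = 8961/(-2659 + 23*I*√13)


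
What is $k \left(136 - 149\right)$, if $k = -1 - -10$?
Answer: $-117$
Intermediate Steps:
$k = 9$ ($k = -1 + 10 = 9$)
$k \left(136 - 149\right) = 9 \left(136 - 149\right) = 9 \left(-13\right) = -117$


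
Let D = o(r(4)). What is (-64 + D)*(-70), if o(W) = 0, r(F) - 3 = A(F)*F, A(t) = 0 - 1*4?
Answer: 4480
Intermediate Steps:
A(t) = -4 (A(t) = 0 - 4 = -4)
r(F) = 3 - 4*F
D = 0
(-64 + D)*(-70) = (-64 + 0)*(-70) = -64*(-70) = 4480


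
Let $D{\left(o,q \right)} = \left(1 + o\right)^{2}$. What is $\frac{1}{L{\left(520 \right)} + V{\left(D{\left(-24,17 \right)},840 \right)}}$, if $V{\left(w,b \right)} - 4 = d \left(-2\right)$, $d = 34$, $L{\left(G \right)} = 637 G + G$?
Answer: $\frac{1}{331696} \approx 3.0148 \cdot 10^{-6}$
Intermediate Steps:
$L{\left(G \right)} = 638 G$
$V{\left(w,b \right)} = -64$ ($V{\left(w,b \right)} = 4 + 34 \left(-2\right) = 4 - 68 = -64$)
$\frac{1}{L{\left(520 \right)} + V{\left(D{\left(-24,17 \right)},840 \right)}} = \frac{1}{638 \cdot 520 - 64} = \frac{1}{331760 - 64} = \frac{1}{331696}$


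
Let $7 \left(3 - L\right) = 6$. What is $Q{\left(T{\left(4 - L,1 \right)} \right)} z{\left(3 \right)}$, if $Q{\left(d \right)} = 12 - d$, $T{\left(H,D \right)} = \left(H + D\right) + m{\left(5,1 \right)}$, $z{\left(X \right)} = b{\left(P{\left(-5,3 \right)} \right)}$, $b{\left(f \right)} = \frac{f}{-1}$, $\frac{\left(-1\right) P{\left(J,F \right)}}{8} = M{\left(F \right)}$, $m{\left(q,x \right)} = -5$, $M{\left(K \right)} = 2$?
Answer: $\frac{1584}{7} \approx 226.29$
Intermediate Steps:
$L = \frac{15}{7}$ ($L = 3 - \frac{6}{7} = \frac{15}{7} \approx 2.1429$)
$P{\left(J,F \right)} = -16$ ($P{\left(J,F \right)} = \left(-8\right) 2 = -16$)
$b{\left(f \right)} = - f$ ($b{\left(f \right)} = f \left(-1\right) = - f$)
$z{\left(X \right)} = 16$ ($z{\left(X \right)} = \left(-1\right) \left(-16\right) = 16$)
$T{\left(H,D \right)} = -5 + D + H$ ($T{\left(H,D \right)} = \left(H + D\right) - 5 = \left(D + H\right) - 5 = -5 + D + H$)
$Q{\left(T{\left(4 - L,1 \right)} \right)} z{\left(3 \right)} = \left(12 - \left(-5 + 1 + \left(4 - \frac{15}{7}\right)\right)\right) 16 = \left(12 - \left(-5 + 1 + \frac{13}{7}\right)\right) 16 = \left(12 - - \frac{15}{7}\right) 16 = \left(12 + \frac{15}{7}\right) 16 = \frac{99}{7} \cdot 16 = \frac{1584}{7}$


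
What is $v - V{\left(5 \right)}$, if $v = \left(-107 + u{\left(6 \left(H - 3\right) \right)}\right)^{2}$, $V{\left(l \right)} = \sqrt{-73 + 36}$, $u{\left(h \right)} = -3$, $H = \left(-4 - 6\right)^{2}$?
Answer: $12100 - i \sqrt{37} \approx 12100.0 - 6.0828 i$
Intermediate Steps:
$H = 100$ ($H = \left(-4 - 6\right)^{2} = \left(-10\right)^{2} = 100$)
$V{\left(l \right)} = i \sqrt{37}$ ($V{\left(l \right)} = \sqrt{-37} = i \sqrt{37}$)
$v = 12100$ ($v = \left(-107 - 3\right)^{2} = \left(-110\right)^{2} = 12100$)
$v - V{\left(5 \right)} = 12100 - i \sqrt{37}$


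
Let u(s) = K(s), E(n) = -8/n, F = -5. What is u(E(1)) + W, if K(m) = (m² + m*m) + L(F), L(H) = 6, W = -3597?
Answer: -3463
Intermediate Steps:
K(m) = 6 + 2*m² (K(m) = (m² + m*m) + 6 = (m² + m²) + 6 = 2*m² + 6 = 6 + 2*m²)
u(s) = 6 + 2*s²
u(E(1)) + W = (6 + 2*(-8/1)²) - 3597 = (6 + 2*(-8*1)²) - 3597 = (6 + 2*(-8)²) - 3597 = (6 + 2*64) - 3597 = (6 + 128) - 3597 = 134 - 3597 = -3463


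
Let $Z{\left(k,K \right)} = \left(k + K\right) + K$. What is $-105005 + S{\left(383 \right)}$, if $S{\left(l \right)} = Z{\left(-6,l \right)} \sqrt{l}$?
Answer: $-105005 + 760 \sqrt{383} \approx -90132.0$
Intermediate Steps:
$Z{\left(k,K \right)} = k + 2 K$ ($Z{\left(k,K \right)} = \left(K + k\right) + K = k + 2 K$)
$S{\left(l \right)} = \sqrt{l} \left(-6 + 2 l\right)$ ($S{\left(l \right)} = \left(-6 + 2 l\right) \sqrt{l} = \sqrt{l} \left(-6 + 2 l\right)$)
$-105005 + S{\left(383 \right)} = -105005 + 2 \sqrt{383} \left(-3 + 383\right) = -105005 + 2 \sqrt{383} \cdot 380 = -105005 + 760 \sqrt{383}$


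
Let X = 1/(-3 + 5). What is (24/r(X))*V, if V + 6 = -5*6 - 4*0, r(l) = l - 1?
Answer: 1728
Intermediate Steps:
X = ½ (X = 1/2 = ½ ≈ 0.50000)
r(l) = -1 + l
V = -36 (V = -6 + (-5*6 - 4*0) = -6 + (-30 + 0) = -6 - 30 = -36)
(24/r(X))*V = (24/(-1 + ½))*(-36) = (24/(-½))*(-36) = -2*24*(-36) = -48*(-36) = 1728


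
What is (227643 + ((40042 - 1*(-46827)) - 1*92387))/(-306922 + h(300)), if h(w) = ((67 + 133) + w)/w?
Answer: -666375/920761 ≈ -0.72372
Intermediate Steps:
h(w) = (200 + w)/w
(227643 + ((40042 - 1*(-46827)) - 1*92387))/(-306922 + h(300)) = (227643 + ((40042 - 1*(-46827)) - 1*92387))/(-306922 + (200 + 300)/300) = (227643 + ((40042 + 46827) - 92387))/(-306922 + (1/300)*500) = (227643 + (86869 - 92387))/(-306922 + 5/3) = (227643 - 5518)/(-920761/3) = 222125*(-3/920761) = -666375/920761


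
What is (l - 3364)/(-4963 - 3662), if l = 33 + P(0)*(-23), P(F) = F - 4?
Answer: 3239/8625 ≈ 0.37554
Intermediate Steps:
P(F) = -4 + F
l = 125 (l = 33 + (-4 + 0)*(-23) = 33 - 4*(-23) = 33 + 92 = 125)
(l - 3364)/(-4963 - 3662) = (125 - 3364)/(-4963 - 3662) = -3239/(-8625) = -3239*(-1/8625) = 3239/8625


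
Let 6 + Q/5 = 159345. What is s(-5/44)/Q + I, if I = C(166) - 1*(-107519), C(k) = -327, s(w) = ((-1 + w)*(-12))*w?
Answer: 2755551728815/25706692 ≈ 1.0719e+5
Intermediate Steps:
Q = 796695 (Q = -30 + 5*159345 = -30 + 796725 = 796695)
s(w) = w*(12 - 12*w) (s(w) = (12 - 12*w)*w = w*(12 - 12*w))
I = 107192 (I = -327 - 1*(-107519) = -327 + 107519 = 107192)
s(-5/44)/Q + I = (12*(-5/44)*(1 - (-5)/44))/796695 + 107192 = (12*(-5*1/44)*(1 - (-5)/44))*(1/796695) + 107192 = (12*(-5/44)*(1 - 1*(-5/44)))*(1/796695) + 107192 = (12*(-5/44)*(1 + 5/44))*(1/796695) + 107192 = (12*(-5/44)*(49/44))*(1/796695) + 107192 = -735/484*1/796695 + 107192 = -49/25706692 + 107192 = 2755551728815/25706692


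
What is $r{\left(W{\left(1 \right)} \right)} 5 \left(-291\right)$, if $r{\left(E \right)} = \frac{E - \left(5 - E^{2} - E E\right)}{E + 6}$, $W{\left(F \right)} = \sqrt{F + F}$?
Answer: $\frac{5820}{17} - \frac{10185 \sqrt{2}}{34} \approx -81.287$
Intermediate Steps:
$W{\left(F \right)} = \sqrt{2} \sqrt{F}$ ($W{\left(F \right)} = \sqrt{2 F} = \sqrt{2} \sqrt{F}$)
$r{\left(E \right)} = \frac{-5 + E + 2 E^{2}}{6 + E}$ ($r{\left(E \right)} = \frac{E + \left(\left(E^{2} + E^{2}\right) - 5\right)}{6 + E} = \frac{E + \left(2 E^{2} - 5\right)}{6 + E} = \frac{E + \left(-5 + 2 E^{2}\right)}{6 + E} = \frac{-5 + E + 2 E^{2}}{6 + E}$)
$r{\left(W{\left(1 \right)} \right)} 5 \left(-291\right) = \frac{-5 + \sqrt{2} \sqrt{1} + 2 \left(\sqrt{2} \sqrt{1}\right)^{2}}{6 + \sqrt{2} \sqrt{1}} \cdot 5 \left(-291\right) = \frac{-5 + \sqrt{2} \cdot 1 + 2 \left(\sqrt{2} \cdot 1\right)^{2}}{6 + \sqrt{2} \cdot 1} \cdot 5 \left(-291\right) = \frac{-5 + \sqrt{2} + 2 \left(\sqrt{2}\right)^{2}}{6 + \sqrt{2}} \cdot 5 \left(-291\right) = \frac{-5 + \sqrt{2} + 2 \cdot 2}{6 + \sqrt{2}} \cdot 5 \left(-291\right) = \frac{-5 + \sqrt{2} + 4}{6 + \sqrt{2}} \cdot 5 \left(-291\right) = \frac{-1 + \sqrt{2}}{6 + \sqrt{2}} \cdot 5 \left(-291\right) = \frac{5 \left(-1 + \sqrt{2}\right)}{6 + \sqrt{2}} \left(-291\right) = - \frac{1455 \left(-1 + \sqrt{2}\right)}{6 + \sqrt{2}}$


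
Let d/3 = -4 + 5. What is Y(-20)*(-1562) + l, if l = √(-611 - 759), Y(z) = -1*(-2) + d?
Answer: -7810 + I*√1370 ≈ -7810.0 + 37.013*I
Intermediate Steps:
d = 3 (d = 3*(-4 + 5) = 3*1 = 3)
Y(z) = 5 (Y(z) = -1*(-2) + 3 = 2 + 3 = 5)
l = I*√1370 (l = √(-1370) = I*√1370 ≈ 37.013*I)
Y(-20)*(-1562) + l = 5*(-1562) + I*√1370 = -7810 + I*√1370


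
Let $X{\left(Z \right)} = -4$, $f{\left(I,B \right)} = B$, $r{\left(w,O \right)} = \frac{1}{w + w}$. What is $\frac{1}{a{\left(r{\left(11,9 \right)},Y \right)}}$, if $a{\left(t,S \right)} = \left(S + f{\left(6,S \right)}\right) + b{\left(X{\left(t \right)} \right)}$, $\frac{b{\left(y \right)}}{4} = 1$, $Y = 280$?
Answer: $\frac{1}{564} \approx 0.0017731$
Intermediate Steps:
$r{\left(w,O \right)} = \frac{1}{2 w}$
$b{\left(y \right)} = 4$ ($b{\left(y \right)} = 4 \cdot 1 = 4$)
$a{\left(t,S \right)} = 4 + 2 S$ ($a{\left(t,S \right)} = \left(S + S\right) + 4 = 2 S + 4 = 4 + 2 S$)
$\frac{1}{a{\left(r{\left(11,9 \right)},Y \right)}} = \frac{1}{4 + 2 \cdot 280} = \frac{1}{4 + 560} = \frac{1}{564}$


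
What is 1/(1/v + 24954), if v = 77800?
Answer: 77800/1941421201 ≈ 4.0074e-5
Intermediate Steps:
1/(1/v + 24954) = 1/(1/77800 + 24954) = 1/(1941421201/77800) = 77800/1941421201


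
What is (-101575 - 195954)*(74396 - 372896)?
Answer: 88812406500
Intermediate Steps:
(-101575 - 195954)*(74396 - 372896) = -297529*(-298500) = 88812406500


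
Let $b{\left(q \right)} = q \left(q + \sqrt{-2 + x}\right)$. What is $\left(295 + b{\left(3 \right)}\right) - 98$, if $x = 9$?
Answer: $206 + 3 \sqrt{7} \approx 213.94$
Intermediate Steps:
$b{\left(q \right)} = q \left(q + \sqrt{7}\right)$ ($b{\left(q \right)} = q \left(q + \sqrt{-2 + 9}\right) = q \left(q + \sqrt{7}\right)$)
$\left(295 + b{\left(3 \right)}\right) - 98 = \left(295 + 3 \left(3 + \sqrt{7}\right)\right) - 98 = \left(295 + \left(9 + 3 \sqrt{7}\right)\right) - 98 = \left(304 + 3 \sqrt{7}\right) - 98 = 206 + 3 \sqrt{7}$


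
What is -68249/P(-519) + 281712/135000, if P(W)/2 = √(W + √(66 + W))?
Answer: 11738/5625 - 68249/(2*√(-519 + I*√453)) ≈ -28.595 + 1497.0*I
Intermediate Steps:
P(W) = 2*√(W + √(66 + W))
-68249/P(-519) + 281712/135000 = -68249*1/(2*√(-519 + √(66 - 519))) + 281712/135000 = -68249*1/(2*√(-519 + √(-453))) + 281712*(1/135000) = -68249*1/(2*√(-519 + I*√453)) + 11738/5625 = -68249/(2*√(-519 + I*√453)) + 11738/5625 = 11738/5625 - 68249/(2*√(-519 + I*√453))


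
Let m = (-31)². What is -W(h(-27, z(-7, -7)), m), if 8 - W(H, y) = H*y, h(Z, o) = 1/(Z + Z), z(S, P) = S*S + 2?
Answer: -1393/54 ≈ -25.796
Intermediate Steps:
m = 961
z(S, P) = 2 + S² (z(S, P) = S² + 2 = 2 + S²)
h(Z, o) = 1/(2*Z)
W(H, y) = 8 - H*y
-W(h(-27, z(-7, -7)), m) = -(8 - 1*(½)/(-27)*961) = -(8 - 1*(½)*(-1/27)*961) = -(8 - 1*(-1/54)*961) = -(8 + 961/54) = -1*1393/54 = -1393/54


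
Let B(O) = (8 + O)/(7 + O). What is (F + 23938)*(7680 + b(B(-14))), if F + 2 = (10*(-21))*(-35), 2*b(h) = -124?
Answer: 238336748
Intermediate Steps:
B(O) = (8 + O)/(7 + O)
b(h) = -62 (b(h) = (½)*(-124) = -62)
F = 7348 (F = -2 + (10*(-21))*(-35) = -2 - 210*(-35) = -2 + 7350 = 7348)
(F + 23938)*(7680 + b(B(-14))) = (7348 + 23938)*(7680 - 62) = 31286*7618 = 238336748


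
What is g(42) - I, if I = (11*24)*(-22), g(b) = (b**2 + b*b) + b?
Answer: 9378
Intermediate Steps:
g(b) = b + 2*b**2 (g(b) = (b**2 + b**2) + b = 2*b**2 + b = b + 2*b**2)
I = -5808 (I = 264*(-22) = -5808)
g(42) - I = 42*(1 + 2*42) - 1*(-5808) = 42*(1 + 84) + 5808 = 42*85 + 5808 = 3570 + 5808 = 9378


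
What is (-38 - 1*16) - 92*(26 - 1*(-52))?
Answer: -7230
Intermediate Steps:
(-38 - 1*16) - 92*(26 - 1*(-52)) = (-38 - 16) - 92*(26 + 52) = -54 - 92*78 = -54 - 7176 = -7230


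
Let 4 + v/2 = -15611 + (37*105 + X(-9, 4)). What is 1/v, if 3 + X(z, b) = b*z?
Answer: -1/23538 ≈ -4.2484e-5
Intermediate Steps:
X(z, b) = -3 + b*z
v = -23538 (v = -8 + 2*(-15611 + (37*105 + (-3 + 4*(-9)))) = -8 + 2*(-15611 + (3885 + (-3 - 36))) = -8 + 2*(-15611 + (3885 - 39)) = -8 + 2*(-15611 + 3846) = -8 + 2*(-11765) = -8 - 23530 = -23538)
1/v = 1/(-23538) = -1/23538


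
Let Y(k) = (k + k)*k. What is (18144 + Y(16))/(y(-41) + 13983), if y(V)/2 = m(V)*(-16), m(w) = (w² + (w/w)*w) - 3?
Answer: -1696/3491 ≈ -0.48582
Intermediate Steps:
Y(k) = 2*k² (Y(k) = (2*k)*k = 2*k²)
m(w) = -3 + w + w² (m(w) = (w² + 1*w) - 3 = (w² + w) - 3 = (w + w²) - 3 = -3 + w + w²)
y(V) = 96 - 32*V - 32*V² (y(V) = 2*((-3 + V + V²)*(-16)) = 2*(48 - 16*V - 16*V²) = 96 - 32*V - 32*V²)
(18144 + Y(16))/(y(-41) + 13983) = (18144 + 2*16²)/((96 - 32*(-41) - 32*(-41)²) + 13983) = (18144 + 2*256)/((96 + 1312 - 32*1681) + 13983) = (18144 + 512)/((96 + 1312 - 53792) + 13983) = 18656/(-52384 + 13983) = 18656/(-38401) = 18656*(-1/38401) = -1696/3491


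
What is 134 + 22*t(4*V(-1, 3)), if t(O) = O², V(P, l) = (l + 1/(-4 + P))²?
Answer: 13606182/625 ≈ 21770.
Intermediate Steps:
134 + 22*t(4*V(-1, 3)) = 134 + 22*(4*((1 - 4*3 - 1*3)²/(-4 - 1)²))² = 134 + 22*(4*((1 - 12 - 3)²/(-5)²))² = 134 + 22*(4*((1/25)*(-14)²))² = 134 + 22*(4*((1/25)*196))² = 134 + 22*(4*(196/25))² = 134 + 22*(784/25)² = 134 + 22*(614656/625) = 134 + 13522432/625 = 13606182/625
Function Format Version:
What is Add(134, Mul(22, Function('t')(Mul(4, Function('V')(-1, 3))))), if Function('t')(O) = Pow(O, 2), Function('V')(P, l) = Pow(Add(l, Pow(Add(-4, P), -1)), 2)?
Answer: Rational(13606182, 625) ≈ 21770.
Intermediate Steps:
Add(134, Mul(22, Function('t')(Mul(4, Function('V')(-1, 3))))) = Add(134, Mul(22, Pow(Mul(4, Mul(Pow(Add(-4, -1), -2), Pow(Add(1, Mul(-4, 3), Mul(-1, 3)), 2))), 2))) = Add(134, Mul(22, Pow(Mul(4, Mul(Pow(-5, -2), Pow(Add(1, -12, -3), 2))), 2))) = Add(134, Mul(22, Pow(Mul(4, Mul(Rational(1, 25), Pow(-14, 2))), 2))) = Add(134, Mul(22, Pow(Mul(4, Mul(Rational(1, 25), 196)), 2))) = Add(134, Mul(22, Pow(Mul(4, Rational(196, 25)), 2))) = Add(134, Mul(22, Pow(Rational(784, 25), 2))) = Add(134, Mul(22, Rational(614656, 625))) = Add(134, Rational(13522432, 625)) = Rational(13606182, 625)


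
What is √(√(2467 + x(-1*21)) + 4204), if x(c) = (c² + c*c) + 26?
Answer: √(4204 + 15*√15) ≈ 65.285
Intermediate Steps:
x(c) = 26 + 2*c² (x(c) = (c² + c²) + 26 = 2*c² + 26 = 26 + 2*c²)
√(√(2467 + x(-1*21)) + 4204) = √(√(2467 + (26 + 2*(-1*21)²)) + 4204) = √(√(2467 + (26 + 2*(-21)²)) + 4204) = √(√(2467 + (26 + 2*441)) + 4204) = √(√(2467 + (26 + 882)) + 4204) = √(√(2467 + 908) + 4204) = √(√3375 + 4204) = √(15*√15 + 4204) = √(4204 + 15*√15)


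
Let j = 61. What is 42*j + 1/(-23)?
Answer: 58925/23 ≈ 2562.0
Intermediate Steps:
42*j + 1/(-23) = 42*61 + 1/(-23) = 2562 - 1/23 = 58925/23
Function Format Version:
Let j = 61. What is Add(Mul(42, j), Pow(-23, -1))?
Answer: Rational(58925, 23) ≈ 2562.0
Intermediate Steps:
Add(Mul(42, j), Pow(-23, -1)) = Add(Mul(42, 61), Pow(-23, -1)) = Add(2562, Rational(-1, 23)) = Rational(58925, 23)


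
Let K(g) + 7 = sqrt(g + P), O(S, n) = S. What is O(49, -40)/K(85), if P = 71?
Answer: 343/107 + 98*sqrt(39)/107 ≈ 8.9253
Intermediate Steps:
K(g) = -7 + sqrt(71 + g) (K(g) = -7 + sqrt(g + 71) = -7 + sqrt(71 + g))
O(49, -40)/K(85) = 49/(-7 + sqrt(71 + 85)) = 49/(-7 + sqrt(156)) = 49/(-7 + 2*sqrt(39))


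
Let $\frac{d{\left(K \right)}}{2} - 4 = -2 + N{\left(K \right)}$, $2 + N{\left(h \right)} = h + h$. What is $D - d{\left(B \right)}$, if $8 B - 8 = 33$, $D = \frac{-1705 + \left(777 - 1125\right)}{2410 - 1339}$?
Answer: $- \frac{48017}{2142} \approx -22.417$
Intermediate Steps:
$D = - \frac{2053}{1071}$ ($D = \frac{-1705 - 348}{1071} = \left(-2053\right) \frac{1}{1071} = - \frac{2053}{1071} \approx -1.9169$)
$N{\left(h \right)} = -2 + 2 h$ ($N{\left(h \right)} = -2 + \left(h + h\right) = -2 + 2 h$)
$B = \frac{41}{8}$ ($B = 1 + \frac{1}{8} \cdot 33 = 1 + \frac{33}{8} = \frac{41}{8} \approx 5.125$)
$d{\left(K \right)} = 4 K$ ($d{\left(K \right)} = 8 + 2 \left(-2 + \left(-2 + 2 K\right)\right) = 8 + 2 \left(-4 + 2 K\right) = 8 + \left(-8 + 4 K\right) = 4 K$)
$D - d{\left(B \right)} = - \frac{2053}{1071} - 4 \cdot \frac{41}{8} = - \frac{2053}{1071} - \frac{41}{2} = - \frac{48017}{2142}$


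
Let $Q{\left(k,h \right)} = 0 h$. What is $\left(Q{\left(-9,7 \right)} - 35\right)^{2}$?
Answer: $1225$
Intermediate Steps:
$Q{\left(k,h \right)} = 0$
$\left(Q{\left(-9,7 \right)} - 35\right)^{2} = \left(0 - 35\right)^{2} = \left(-35\right)^{2} = 1225$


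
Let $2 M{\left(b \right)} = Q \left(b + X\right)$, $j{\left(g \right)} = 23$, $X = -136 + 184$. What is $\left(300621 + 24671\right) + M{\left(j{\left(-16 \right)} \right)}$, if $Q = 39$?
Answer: $\frac{653353}{2} \approx 3.2668 \cdot 10^{5}$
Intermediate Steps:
$X = 48$
$M{\left(b \right)} = 936 + \frac{39 b}{2}$ ($M{\left(b \right)} = \frac{39 \left(b + 48\right)}{2} = \frac{39 \left(48 + b\right)}{2} = \frac{1872 + 39 b}{2} = 936 + \frac{39 b}{2}$)
$\left(300621 + 24671\right) + M{\left(j{\left(-16 \right)} \right)} = \left(300621 + 24671\right) + \left(936 + \frac{39}{2} \cdot 23\right) = 325292 + \left(936 + \frac{897}{2}\right) = 325292 + \frac{2769}{2} = \frac{653353}{2}$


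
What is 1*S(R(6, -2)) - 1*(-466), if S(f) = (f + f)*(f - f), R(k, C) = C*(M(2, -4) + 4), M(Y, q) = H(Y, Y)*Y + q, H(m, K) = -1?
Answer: 466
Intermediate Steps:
M(Y, q) = q - Y (M(Y, q) = -Y + q = q - Y)
R(k, C) = -2*C (R(k, C) = C*((-4 - 1*2) + 4) = C*((-4 - 2) + 4) = C*(-6 + 4) = C*(-2) = -2*C)
S(f) = 0 (S(f) = (2*f)*0 = 0)
1*S(R(6, -2)) - 1*(-466) = 1*0 - 1*(-466) = 0 + 466 = 466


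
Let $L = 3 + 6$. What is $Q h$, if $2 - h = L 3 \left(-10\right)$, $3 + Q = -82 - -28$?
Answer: $-15504$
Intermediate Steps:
$L = 9$
$Q = -57$ ($Q = -3 - 54 = -57$)
$h = 272$ ($h = 2 - 9 \cdot 3 \left(-10\right) = 2 - 9 \left(-30\right) = 2 - -270 = 2 + 270 = 272$)
$Q h = \left(-57\right) 272 = -15504$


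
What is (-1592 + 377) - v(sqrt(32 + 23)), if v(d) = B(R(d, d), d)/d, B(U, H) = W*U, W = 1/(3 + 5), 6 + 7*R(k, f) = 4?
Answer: -1215 + sqrt(55)/1540 ≈ -1215.0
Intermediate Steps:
R(k, f) = -2/7 (R(k, f) = -6/7 + (1/7)*4 = -6/7 + 4/7 = -2/7)
W = 1/8 ≈ 0.12500
B(U, H) = U/8
v(d) = -1/(28*d) (v(d) = ((1/8)*(-2/7))/d = -1/(28*d))
(-1592 + 377) - v(sqrt(32 + 23)) = (-1592 + 377) - (-1)/(28*(sqrt(32 + 23))) = -1215 - (-1)/(28*(sqrt(55))) = -1215 - (-1)*sqrt(55)/55/28 = -1215 - (-1)*sqrt(55)/1540 = -1215 + sqrt(55)/1540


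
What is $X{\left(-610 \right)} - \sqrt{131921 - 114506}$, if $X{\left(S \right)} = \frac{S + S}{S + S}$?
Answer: $1 - 9 \sqrt{215} \approx -130.97$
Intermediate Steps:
$X{\left(S \right)} = 1$ ($X{\left(S \right)} = \frac{2 S}{2 S} = 2 S \frac{1}{2 S} = 1$)
$X{\left(-610 \right)} - \sqrt{131921 - 114506} = 1 - \sqrt{131921 - 114506} = 1 - \sqrt{17415} = 1 - 9 \sqrt{215}$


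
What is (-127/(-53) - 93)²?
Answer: 23059204/2809 ≈ 8209.0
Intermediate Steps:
(-127/(-53) - 93)² = (-127*(-1/53) - 93)² = (127/53 - 93)² = (-4802/53)² = 23059204/2809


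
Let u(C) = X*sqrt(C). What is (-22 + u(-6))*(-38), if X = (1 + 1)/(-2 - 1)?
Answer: 836 + 76*I*sqrt(6)/3 ≈ 836.0 + 62.054*I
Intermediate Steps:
X = -2/3 (X = 2/(-3) = 2*(-1/3) = -2/3 ≈ -0.66667)
u(C) = -2*sqrt(C)/3
(-22 + u(-6))*(-38) = (-22 - 2*I*sqrt(6)/3)*(-38) = 836 + 76*I*sqrt(6)/3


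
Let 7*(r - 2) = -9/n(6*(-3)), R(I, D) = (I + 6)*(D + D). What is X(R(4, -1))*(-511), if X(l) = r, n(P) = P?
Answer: -2117/2 ≈ -1058.5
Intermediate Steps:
R(I, D) = 2*D*(6 + I) (R(I, D) = (6 + I)*(2*D) = 2*D*(6 + I))
r = 29/14 (r = 2 + (-9/(6*(-3)))/7 = 2 + (-9/(-18))/7 = 2 + (-9*(-1/18))/7 = 2 + (⅐)*(½) = 2 + 1/14 = 29/14 ≈ 2.0714)
X(l) = 29/14
X(R(4, -1))*(-511) = (29/14)*(-511) = -2117/2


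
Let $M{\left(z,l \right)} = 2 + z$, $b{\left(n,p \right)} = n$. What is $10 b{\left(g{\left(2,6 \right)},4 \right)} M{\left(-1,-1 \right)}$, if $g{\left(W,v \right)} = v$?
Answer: $60$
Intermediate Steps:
$10 b{\left(g{\left(2,6 \right)},4 \right)} M{\left(-1,-1 \right)} = 10 \cdot 6 \left(2 - 1\right) = 60 \cdot 1 = 60$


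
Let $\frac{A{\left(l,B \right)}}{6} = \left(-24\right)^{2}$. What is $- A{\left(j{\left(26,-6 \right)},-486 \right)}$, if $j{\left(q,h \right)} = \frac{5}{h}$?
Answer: $-3456$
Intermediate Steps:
$A{\left(l,B \right)} = 3456$ ($A{\left(l,B \right)} = 6 \left(-24\right)^{2} = 6 \cdot 576 = 3456$)
$- A{\left(j{\left(26,-6 \right)},-486 \right)} = \left(-1\right) 3456 = -3456$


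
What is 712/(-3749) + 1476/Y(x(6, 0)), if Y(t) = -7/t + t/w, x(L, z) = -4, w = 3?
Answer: 66398728/18745 ≈ 3542.2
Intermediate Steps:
Y(t) = -7/t + t/3
712/(-3749) + 1476/Y(x(6, 0)) = 712/(-3749) + 1476/(-7/(-4) + (⅓)*(-4)) = 712*(-1/3749) + 1476/(-7*(-¼) - 4/3) = -712/3749 + 1476/(7/4 - 4/3) = -712/3749 + 1476/(5/12) = -712/3749 + 1476*(12/5) = -712/3749 + 17712/5 = 66398728/18745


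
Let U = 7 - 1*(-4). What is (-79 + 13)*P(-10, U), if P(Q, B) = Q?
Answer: 660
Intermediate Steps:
U = 11 (U = 7 + 4 = 11)
(-79 + 13)*P(-10, U) = (-79 + 13)*(-10) = -66*(-10) = 660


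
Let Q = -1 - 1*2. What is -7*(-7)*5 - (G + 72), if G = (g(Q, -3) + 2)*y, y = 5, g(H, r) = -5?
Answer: 188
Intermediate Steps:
Q = -3 (Q = -1 - 2 = -3)
G = -15 (G = (-5 + 2)*5 = -3*5 = -15)
-7*(-7)*5 - (G + 72) = -7*(-7)*5 - (-15 + 72) = 49*5 - 1*57 = 245 - 57 = 188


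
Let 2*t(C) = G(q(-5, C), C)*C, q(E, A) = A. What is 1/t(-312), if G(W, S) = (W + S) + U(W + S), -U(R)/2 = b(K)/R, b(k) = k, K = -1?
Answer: 2/194689 ≈ 1.0273e-5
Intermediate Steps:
U(R) = 2/R (U(R) = -(-2)/R = 2/R)
G(W, S) = S + W + 2/(S + W) (G(W, S) = (W + S) + 2/(W + S) = (S + W) + 2/(S + W) = S + W + 2/(S + W))
t(C) = C*(1/C + 2*C)/2 (t(C) = ((C + C + 2/(C + C))*C)/2 = ((C + C + 2/((2*C)))*C)/2 = ((C + C + 2*(1/(2*C)))*C)/2 = ((C + C + 1/C)*C)/2 = ((1/C + 2*C)*C)/2 = (C*(1/C + 2*C))/2 = C*(1/C + 2*C)/2)
1/t(-312) = 1/(½ + (-312)²) = 1/(½ + 97344) = 1/(194689/2) = 2/194689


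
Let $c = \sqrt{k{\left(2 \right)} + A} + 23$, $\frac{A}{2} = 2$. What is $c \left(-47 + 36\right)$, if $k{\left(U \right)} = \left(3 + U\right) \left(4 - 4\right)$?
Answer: $-275$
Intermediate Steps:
$A = 4$ ($A = 2 \cdot 2 = 4$)
$k{\left(U \right)} = 0$ ($k{\left(U \right)} = \left(3 + U\right) 0 = 0$)
$c = 25$ ($c = \sqrt{0 + 4} + 23 = \sqrt{4} + 23 = 2 + 23 = 25$)
$c \left(-47 + 36\right) = 25 \left(-47 + 36\right) = 25 \left(-11\right) = -275$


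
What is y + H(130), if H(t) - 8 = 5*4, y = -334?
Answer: -306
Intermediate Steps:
H(t) = 28 (H(t) = 8 + 5*4 = 8 + 20 = 28)
y + H(130) = -334 + 28 = -306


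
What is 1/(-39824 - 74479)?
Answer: -1/114303 ≈ -8.7487e-6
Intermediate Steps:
1/(-39824 - 74479) = 1/(-114303) = -1/114303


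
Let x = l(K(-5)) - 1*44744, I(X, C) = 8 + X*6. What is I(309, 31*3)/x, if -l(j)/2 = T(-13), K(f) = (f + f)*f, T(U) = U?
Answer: -931/22359 ≈ -0.041639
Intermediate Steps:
K(f) = 2*f² (K(f) = (2*f)*f = 2*f²)
l(j) = 26 (l(j) = -2*(-13) = 26)
I(X, C) = 8 + 6*X
x = -44718 (x = 26 - 1*44744 = 26 - 44744 = -44718)
I(309, 31*3)/x = (8 + 6*309)/(-44718) = (8 + 1854)*(-1/44718) = 1862*(-1/44718) = -931/22359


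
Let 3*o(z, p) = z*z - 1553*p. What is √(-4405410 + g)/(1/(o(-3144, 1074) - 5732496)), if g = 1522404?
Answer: -8980674*I*√320334 ≈ -5.0829e+9*I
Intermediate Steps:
o(z, p) = -1553*p/3 + z²/3 (o(z, p) = (z*z - 1553*p)/3 = (z² - 1553*p)/3 = -1553*p/3 + z²/3)
√(-4405410 + g)/(1/(o(-3144, 1074) - 5732496)) = √(-4405410 + 1522404)/(1/((-1553/3*1074 + (⅓)*(-3144)²) - 5732496)) = √(-2883006)/(1/((-555974 + (⅓)*9884736) - 5732496)) = (3*I*√320334)/(1/((-555974 + 3294912) - 5732496)) = (3*I*√320334)/(1/(2738938 - 5732496)) = (3*I*√320334)/(1/(-2993558)) = (3*I*√320334)/(-1/2993558) = (3*I*√320334)*(-2993558) = -8980674*I*√320334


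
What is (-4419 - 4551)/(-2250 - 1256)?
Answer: 4485/1753 ≈ 2.5585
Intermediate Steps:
(-4419 - 4551)/(-2250 - 1256) = -8970/(-3506) = -8970*(-1/3506) = 4485/1753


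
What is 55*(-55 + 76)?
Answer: 1155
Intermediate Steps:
55*(-55 + 76) = 55*21 = 1155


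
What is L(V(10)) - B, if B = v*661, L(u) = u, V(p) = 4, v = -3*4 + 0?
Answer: 7936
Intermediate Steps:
v = -12 (v = -12 + 0 = -12)
B = -7932 (B = -12*661 = -7932)
L(V(10)) - B = 4 - 1*(-7932) = 4 + 7932 = 7936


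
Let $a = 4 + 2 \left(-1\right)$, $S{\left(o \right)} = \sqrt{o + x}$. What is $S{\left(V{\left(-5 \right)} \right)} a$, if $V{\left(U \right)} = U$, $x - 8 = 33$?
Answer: $12$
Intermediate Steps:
$x = 41$ ($x = 8 + 33 = 41$)
$S{\left(o \right)} = \sqrt{41 + o}$ ($S{\left(o \right)} = \sqrt{o + 41} = \sqrt{41 + o}$)
$a = 2$ ($a = 4 - 2 = 2$)
$S{\left(V{\left(-5 \right)} \right)} a = \sqrt{41 - 5} \cdot 2 = \sqrt{36} \cdot 2 = 6 \cdot 2 = 12$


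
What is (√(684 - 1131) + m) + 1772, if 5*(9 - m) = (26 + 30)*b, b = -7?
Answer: 9297/5 + I*√447 ≈ 1859.4 + 21.142*I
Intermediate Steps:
m = 437/5 (m = 9 - (26 + 30)*(-7)/5 = 9 - 56*(-7)/5 = 9 - ⅕*(-392) = 9 + 392/5 = 437/5 ≈ 87.400)
(√(684 - 1131) + m) + 1772 = (√(684 - 1131) + 437/5) + 1772 = (√(-447) + 437/5) + 1772 = (I*√447 + 437/5) + 1772 = (437/5 + I*√447) + 1772 = 9297/5 + I*√447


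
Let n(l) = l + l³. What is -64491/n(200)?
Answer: -64491/8000200 ≈ -0.0080612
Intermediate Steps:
-64491/n(200) = -64491/(200 + 200³) = -64491/(200 + 8000000) = -64491/8000200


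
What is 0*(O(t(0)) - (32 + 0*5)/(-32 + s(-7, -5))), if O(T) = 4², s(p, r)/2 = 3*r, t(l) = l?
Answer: 0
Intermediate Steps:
s(p, r) = 6*r (s(p, r) = 2*(3*r) = 6*r)
O(T) = 16
0*(O(t(0)) - (32 + 0*5)/(-32 + s(-7, -5))) = 0*(16 - (32 + 0*5)/(-32 + 6*(-5))) = 0*(16 - (32 + 0)/(-32 - 30)) = 0*(16 - 32/(-62)) = 0*(16 - 32*(-1)/62) = 0*(16 - 1*(-16/31)) = 0*(16 + 16/31) = 0*(512/31) = 0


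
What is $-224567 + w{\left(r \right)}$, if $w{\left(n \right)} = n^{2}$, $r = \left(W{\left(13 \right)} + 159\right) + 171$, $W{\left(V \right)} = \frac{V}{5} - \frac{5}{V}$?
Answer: $- \frac{482494739}{4225} \approx -1.142 \cdot 10^{5}$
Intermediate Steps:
$W{\left(V \right)} = - \frac{5}{V} + \frac{V}{5}$ ($W{\left(V \right)} = V \frac{1}{5} - \frac{5}{V} = \frac{V}{5} - \frac{5}{V} = - \frac{5}{V} + \frac{V}{5}$)
$r = \frac{21594}{65}$ ($r = \left(\left(- \frac{5}{13} + \frac{1}{5} \cdot 13\right) + 159\right) + 171 = \left(\left(\left(-5\right) \frac{1}{13} + \frac{13}{5}\right) + 159\right) + 171 = \left(\left(- \frac{5}{13} + \frac{13}{5}\right) + 159\right) + 171 = \left(\frac{144}{65} + 159\right) + 171 = \frac{10479}{65} + 171 = \frac{21594}{65} \approx 332.22$)
$-224567 + w{\left(r \right)} = -224567 + \left(\frac{21594}{65}\right)^{2} = -224567 + \frac{466300836}{4225} = - \frac{482494739}{4225}$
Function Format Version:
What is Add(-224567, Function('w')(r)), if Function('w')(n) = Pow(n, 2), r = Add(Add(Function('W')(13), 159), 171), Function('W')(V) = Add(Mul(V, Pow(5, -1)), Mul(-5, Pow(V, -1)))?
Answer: Rational(-482494739, 4225) ≈ -1.1420e+5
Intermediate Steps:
Function('W')(V) = Add(Mul(-5, Pow(V, -1)), Mul(Rational(1, 5), V)) (Function('W')(V) = Add(Mul(V, Rational(1, 5)), Mul(-5, Pow(V, -1))) = Add(Mul(Rational(1, 5), V), Mul(-5, Pow(V, -1))) = Add(Mul(-5, Pow(V, -1)), Mul(Rational(1, 5), V)))
r = Rational(21594, 65) (r = Add(Add(Add(Mul(-5, Pow(13, -1)), Mul(Rational(1, 5), 13)), 159), 171) = Add(Add(Add(Mul(-5, Rational(1, 13)), Rational(13, 5)), 159), 171) = Add(Add(Add(Rational(-5, 13), Rational(13, 5)), 159), 171) = Add(Add(Rational(144, 65), 159), 171) = Add(Rational(10479, 65), 171) = Rational(21594, 65) ≈ 332.22)
Add(-224567, Function('w')(r)) = Add(-224567, Pow(Rational(21594, 65), 2)) = Add(-224567, Rational(466300836, 4225)) = Rational(-482494739, 4225)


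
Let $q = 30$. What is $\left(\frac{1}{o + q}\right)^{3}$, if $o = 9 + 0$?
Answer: $\frac{1}{59319} \approx 1.6858 \cdot 10^{-5}$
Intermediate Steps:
$o = 9$
$\left(\frac{1}{o + q}\right)^{3} = \left(\frac{1}{9 + 30}\right)^{3} = \left(\frac{1}{39}\right)^{3} = \frac{1}{59319}$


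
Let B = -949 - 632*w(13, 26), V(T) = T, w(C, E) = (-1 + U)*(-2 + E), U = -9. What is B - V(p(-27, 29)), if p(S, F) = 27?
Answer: 150704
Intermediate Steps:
w(C, E) = 20 - 10*E (w(C, E) = (-1 - 9)*(-2 + E) = -10*(-2 + E) = 20 - 10*E)
B = 150731 (B = -949 - 632*(20 - 10*26) = -949 - 632*(20 - 260) = -949 - 632*(-240) = -949 + 151680 = 150731)
B - V(p(-27, 29)) = 150731 - 1*27 = 150731 - 27 = 150704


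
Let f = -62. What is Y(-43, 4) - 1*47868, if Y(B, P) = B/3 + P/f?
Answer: -4453063/93 ≈ -47882.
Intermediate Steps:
Y(B, P) = -P/62 + B/3 (Y(B, P) = B/3 + P/(-62) = B*(1/3) + P*(-1/62) = B/3 - P/62 = -P/62 + B/3)
Y(-43, 4) - 1*47868 = (-1/62*4 + (1/3)*(-43)) - 1*47868 = (-2/31 - 43/3) - 47868 = -1339/93 - 47868 = -4453063/93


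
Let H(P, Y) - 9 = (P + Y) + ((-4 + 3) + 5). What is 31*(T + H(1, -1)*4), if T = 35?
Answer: 2697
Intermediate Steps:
H(P, Y) = 13 + P + Y (H(P, Y) = 9 + ((P + Y) + ((-4 + 3) + 5)) = 9 + ((P + Y) + (-1 + 5)) = 9 + ((P + Y) + 4) = 9 + (4 + P + Y) = 13 + P + Y)
31*(T + H(1, -1)*4) = 31*(35 + (13 + 1 - 1)*4) = 31*(35 + 13*4) = 31*(35 + 52) = 31*87 = 2697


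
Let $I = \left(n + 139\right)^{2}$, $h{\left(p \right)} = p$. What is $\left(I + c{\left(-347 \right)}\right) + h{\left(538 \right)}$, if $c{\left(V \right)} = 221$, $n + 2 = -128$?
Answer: $840$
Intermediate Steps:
$n = -130$ ($n = -2 - 128 = -130$)
$I = 81$ ($I = \left(-130 + 139\right)^{2} = 9^{2} = 81$)
$\left(I + c{\left(-347 \right)}\right) + h{\left(538 \right)} = \left(81 + 221\right) + 538 = 302 + 538 = 840$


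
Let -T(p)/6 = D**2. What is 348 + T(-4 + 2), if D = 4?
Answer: 252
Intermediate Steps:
T(p) = -96 (T(p) = -6*4**2 = -6*16 = -96)
348 + T(-4 + 2) = 348 - 96 = 252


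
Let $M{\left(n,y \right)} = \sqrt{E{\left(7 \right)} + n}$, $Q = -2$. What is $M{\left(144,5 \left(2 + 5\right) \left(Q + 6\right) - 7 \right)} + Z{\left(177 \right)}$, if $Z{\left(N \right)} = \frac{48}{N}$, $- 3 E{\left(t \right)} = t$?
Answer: $\frac{16}{59} + \frac{5 \sqrt{51}}{3} \approx 12.174$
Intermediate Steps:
$E{\left(t \right)} = - \frac{t}{3}$
$M{\left(n,y \right)} = \sqrt{- \frac{7}{3} + n}$ ($M{\left(n,y \right)} = \sqrt{\left(- \frac{1}{3}\right) 7 + n} = \sqrt{- \frac{7}{3} + n}$)
$M{\left(144,5 \left(2 + 5\right) \left(Q + 6\right) - 7 \right)} + Z{\left(177 \right)} = \frac{\sqrt{-21 + 9 \cdot 144}}{3} + \frac{48}{177} = \frac{\sqrt{-21 + 1296}}{3} + 48 \cdot \frac{1}{177} = \frac{\sqrt{1275}}{3} + \frac{16}{59} = \frac{5 \sqrt{51}}{3} + \frac{16}{59} = \frac{16}{59} + \frac{5 \sqrt{51}}{3}$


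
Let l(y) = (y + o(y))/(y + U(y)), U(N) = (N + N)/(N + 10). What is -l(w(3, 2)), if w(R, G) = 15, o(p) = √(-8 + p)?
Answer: -25/27 - 5*√7/81 ≈ -1.0892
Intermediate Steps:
U(N) = 2*N/(10 + N) (U(N) = (2*N)/(10 + N) = 2*N/(10 + N))
l(y) = (y + √(-8 + y))/(y + 2*y/(10 + y))
-l(w(3, 2)) = -(10 + 15)*(15 + √(-8 + 15))/(15*(12 + 15)) = -25*(15 + √7)/(15*27) = -(25/27 + 5*√7/81) = -25/27 - 5*√7/81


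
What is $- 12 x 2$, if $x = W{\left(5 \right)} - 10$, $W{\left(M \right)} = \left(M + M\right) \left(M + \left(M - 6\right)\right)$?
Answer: $-720$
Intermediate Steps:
$W{\left(M \right)} = 2 M \left(-6 + 2 M\right)$ ($W{\left(M \right)} = 2 M \left(M + \left(M - 6\right)\right) = 2 M \left(M + \left(-6 + M\right)\right) = 2 M \left(-6 + 2 M\right)$)
$x = 30$ ($x = 4 \cdot 5 \left(-3 + 5\right) - 10 = 4 \cdot 5 \cdot 2 - 10 = 40 - 10 = 30$)
$- 12 x 2 = \left(-12\right) 30 \cdot 2 = \left(-360\right) 2 = -720$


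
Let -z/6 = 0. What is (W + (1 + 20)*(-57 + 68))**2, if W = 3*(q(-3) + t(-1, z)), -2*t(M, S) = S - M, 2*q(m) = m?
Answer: 50625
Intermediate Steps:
q(m) = m/2
z = 0 (z = -6*0 = 0)
t(M, S) = M/2 - S/2 (t(M, S) = -(S - M)/2 = M/2 - S/2)
W = -6 (W = 3*((1/2)*(-3) + ((1/2)*(-1) - 1/2*0)) = 3*(-3/2 + (-1/2 + 0)) = 3*(-3/2 - 1/2) = 3*(-2) = -6)
(W + (1 + 20)*(-57 + 68))**2 = (-6 + (1 + 20)*(-57 + 68))**2 = (-6 + 21*11)**2 = (-6 + 231)**2 = 225**2 = 50625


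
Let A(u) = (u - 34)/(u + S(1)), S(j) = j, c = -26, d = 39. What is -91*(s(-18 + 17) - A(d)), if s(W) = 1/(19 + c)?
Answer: 195/8 ≈ 24.375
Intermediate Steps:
A(u) = (-34 + u)/(1 + u) (A(u) = (u - 34)/(u + 1) = (-34 + u)/(1 + u))
s(W) = -⅐ (s(W) = 1/(19 - 26) = 1/(-7) = -⅐)
-91*(s(-18 + 17) - A(d)) = -91*(-⅐ - (-34 + 39)/(1 + 39)) = -91*(-⅐ - 5/40) = -91*(-⅐ - 1*⅛) = -91*(-⅐ - ⅛) = -91*(-15/56) = 195/8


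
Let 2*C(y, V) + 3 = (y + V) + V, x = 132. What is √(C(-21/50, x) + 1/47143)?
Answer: √28956467962321/471430 ≈ 11.414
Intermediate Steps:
C(y, V) = -3/2 + V + y/2 (C(y, V) = -3/2 + ((y + V) + V)/2 = -3/2 + ((V + y) + V)/2 = -3/2 + (y + 2*V)/2 = -3/2 + (V + y/2) = -3/2 + V + y/2)
√(C(-21/50, x) + 1/47143) = √((-3/2 + 132 + (-21/50)/2) + 1/47143) = √((-3/2 + 132 + (-21*1/50)/2) + 1/47143) = √((-3/2 + 132 + (½)*(-21/50)) + 1/47143) = √((-3/2 + 132 - 21/100) + 1/47143) = √(13029/100 + 1/47143) = √(614226247/4714300) = √28956467962321/471430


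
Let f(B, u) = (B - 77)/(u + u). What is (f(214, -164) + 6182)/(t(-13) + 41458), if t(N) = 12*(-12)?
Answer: 2027559/13550992 ≈ 0.14962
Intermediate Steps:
t(N) = -144
f(B, u) = (-77 + B)/(2*u) (f(B, u) = (-77 + B)/((2*u)) = (-77 + B)*(1/(2*u)) = (-77 + B)/(2*u))
(f(214, -164) + 6182)/(t(-13) + 41458) = ((1/2)*(-77 + 214)/(-164) + 6182)/(-144 + 41458) = ((1/2)*(-1/164)*137 + 6182)/41314 = (-137/328 + 6182)*(1/41314) = (2027559/328)*(1/41314) = 2027559/13550992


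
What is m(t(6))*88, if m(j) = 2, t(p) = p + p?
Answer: 176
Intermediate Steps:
t(p) = 2*p
m(t(6))*88 = 2*88 = 176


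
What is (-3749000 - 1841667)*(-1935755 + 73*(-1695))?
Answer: 11513922779830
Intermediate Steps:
(-3749000 - 1841667)*(-1935755 + 73*(-1695)) = -5590667*(-1935755 - 123735) = -5590667*(-2059490) = 11513922779830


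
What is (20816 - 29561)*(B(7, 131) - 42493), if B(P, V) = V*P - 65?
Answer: 364150545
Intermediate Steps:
B(P, V) = -65 + P*V (B(P, V) = P*V - 65 = -65 + P*V)
(20816 - 29561)*(B(7, 131) - 42493) = (20816 - 29561)*((-65 + 7*131) - 42493) = -8745*((-65 + 917) - 42493) = -8745*(852 - 42493) = -8745*(-41641) = 364150545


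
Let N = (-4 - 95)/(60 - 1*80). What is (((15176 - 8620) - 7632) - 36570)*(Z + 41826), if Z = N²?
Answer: -315100803423/200 ≈ -1.5755e+9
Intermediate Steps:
N = 99/20 (N = -99/(60 - 80) = -99/(-20) = -99*(-1/20) = 99/20 ≈ 4.9500)
Z = 9801/400 (Z = (99/20)² = 9801/400 ≈ 24.503)
(((15176 - 8620) - 7632) - 36570)*(Z + 41826) = (((15176 - 8620) - 7632) - 36570)*(9801/400 + 41826) = ((6556 - 7632) - 36570)*(16740201/400) = (-1076 - 36570)*(16740201/400) = -37646*16740201/400 = -315100803423/200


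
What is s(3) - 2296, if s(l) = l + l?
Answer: -2290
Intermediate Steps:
s(l) = 2*l
s(3) - 2296 = 2*3 - 2296 = 6 - 2296 = -2290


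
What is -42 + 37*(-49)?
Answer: -1855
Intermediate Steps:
-42 + 37*(-49) = -42 - 1813 = -1855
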